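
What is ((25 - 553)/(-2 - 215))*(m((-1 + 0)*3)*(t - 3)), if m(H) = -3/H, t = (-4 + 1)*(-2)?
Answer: 1584/217 ≈ 7.2995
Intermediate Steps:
t = 6 (t = -3*(-2) = 6)
((25 - 553)/(-2 - 215))*(m((-1 + 0)*3)*(t - 3)) = ((25 - 553)/(-2 - 215))*((-3*1/(3*(-1 + 0)))*(6 - 3)) = (-528/(-217))*(-3/((-1*3))*3) = (-528*(-1/217))*(-3/(-3)*3) = 528*(-3*(-⅓)*3)/217 = 528*(1*3)/217 = (528/217)*3 = 1584/217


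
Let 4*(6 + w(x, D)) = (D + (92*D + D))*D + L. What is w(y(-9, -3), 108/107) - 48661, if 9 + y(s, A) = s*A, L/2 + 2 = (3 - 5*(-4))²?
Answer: -1107795135/22898 ≈ -48380.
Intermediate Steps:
L = 1054 (L = -4 + 2*(3 - 5*(-4))² = -4 + 2*(3 + 20)² = -4 + 2*23² = -4 + 2*529 = -4 + 1058 = 1054)
y(s, A) = -9 + A*s (y(s, A) = -9 + s*A = -9 + A*s)
w(x, D) = 515/2 + 47*D²/2 (w(x, D) = -6 + ((D + (92*D + D))*D + 1054)/4 = -6 + ((D + 93*D)*D + 1054)/4 = -6 + ((94*D)*D + 1054)/4 = -6 + (94*D² + 1054)/4 = -6 + (1054 + 94*D²)/4 = -6 + (527/2 + 47*D²/2) = 515/2 + 47*D²/2)
w(y(-9, -3), 108/107) - 48661 = (515/2 + 47*(108/107)²/2) - 48661 = (515/2 + (47/2)*(11664/11449)) - 48661 = (515/2 + 274104/11449) - 48661 = 6444443/22898 - 48661 = -1107795135/22898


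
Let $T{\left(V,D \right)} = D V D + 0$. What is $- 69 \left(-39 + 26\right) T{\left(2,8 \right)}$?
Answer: $114816$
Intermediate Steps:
$T{\left(V,D \right)} = V D^{2}$ ($T{\left(V,D \right)} = V D^{2} + 0 = V D^{2}$)
$- 69 \left(-39 + 26\right) T{\left(2,8 \right)} = - 69 \left(-39 + 26\right) 2 \cdot 8^{2} = \left(-69\right) \left(-13\right) 2 \cdot 64 = 897 \cdot 128 = 114816$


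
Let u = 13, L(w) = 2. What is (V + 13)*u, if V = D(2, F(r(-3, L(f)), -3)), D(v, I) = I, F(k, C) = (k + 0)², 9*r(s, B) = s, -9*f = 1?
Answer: 1534/9 ≈ 170.44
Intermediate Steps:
f = -⅑ (f = -⅑*1 = -⅑ ≈ -0.11111)
r(s, B) = s/9
F(k, C) = k²
V = ⅑ (V = ((⅑)*(-3))² = (-⅓)² = ⅑ ≈ 0.11111)
(V + 13)*u = (⅑ + 13)*13 = (118/9)*13 = 1534/9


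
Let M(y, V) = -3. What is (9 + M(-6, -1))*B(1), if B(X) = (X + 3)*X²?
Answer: 24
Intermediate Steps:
B(X) = X²*(3 + X) (B(X) = (3 + X)*X² = X²*(3 + X))
(9 + M(-6, -1))*B(1) = (9 - 3)*(1²*(3 + 1)) = 6*(1*4) = 6*4 = 24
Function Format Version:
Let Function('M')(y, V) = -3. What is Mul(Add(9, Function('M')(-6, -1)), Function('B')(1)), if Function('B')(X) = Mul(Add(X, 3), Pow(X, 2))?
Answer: 24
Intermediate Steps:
Function('B')(X) = Mul(Pow(X, 2), Add(3, X)) (Function('B')(X) = Mul(Add(3, X), Pow(X, 2)) = Mul(Pow(X, 2), Add(3, X)))
Mul(Add(9, Function('M')(-6, -1)), Function('B')(1)) = Mul(Add(9, -3), Mul(Pow(1, 2), Add(3, 1))) = Mul(6, Mul(1, 4)) = Mul(6, 4) = 24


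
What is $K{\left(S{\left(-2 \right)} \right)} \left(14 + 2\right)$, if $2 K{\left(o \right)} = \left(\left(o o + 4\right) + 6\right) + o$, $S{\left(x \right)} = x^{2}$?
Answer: $240$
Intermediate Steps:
$K{\left(o \right)} = 5 + \frac{o}{2} + \frac{o^{2}}{2}$ ($K{\left(o \right)} = \frac{\left(\left(o o + 4\right) + 6\right) + o}{2} = \frac{\left(\left(o^{2} + 4\right) + 6\right) + o}{2} = \frac{\left(\left(4 + o^{2}\right) + 6\right) + o}{2} = \frac{\left(10 + o^{2}\right) + o}{2} = \frac{10 + o + o^{2}}{2} = 5 + \frac{o}{2} + \frac{o^{2}}{2}$)
$K{\left(S{\left(-2 \right)} \right)} \left(14 + 2\right) = \left(5 + \frac{\left(-2\right)^{2}}{2} + \frac{\left(\left(-2\right)^{2}\right)^{2}}{2}\right) \left(14 + 2\right) = \left(5 + \frac{1}{2} \cdot 4 + \frac{4^{2}}{2}\right) 16 = \left(5 + 2 + \frac{1}{2} \cdot 16\right) 16 = \left(5 + 2 + 8\right) 16 = 15 \cdot 16 = 240$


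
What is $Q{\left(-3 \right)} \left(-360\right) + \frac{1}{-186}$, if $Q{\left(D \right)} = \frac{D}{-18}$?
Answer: $- \frac{11161}{186} \approx -60.005$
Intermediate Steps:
$Q{\left(D \right)} = - \frac{D}{18}$ ($Q{\left(D \right)} = D \left(- \frac{1}{18}\right) = - \frac{D}{18}$)
$Q{\left(-3 \right)} \left(-360\right) + \frac{1}{-186} = \left(- \frac{1}{18}\right) \left(-3\right) \left(-360\right) + \frac{1}{-186} = \frac{1}{6} \left(-360\right) - \frac{1}{186} = -60 - \frac{1}{186} = - \frac{11161}{186}$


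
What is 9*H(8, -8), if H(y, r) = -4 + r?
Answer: -108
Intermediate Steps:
9*H(8, -8) = 9*(-4 - 8) = 9*(-12) = -108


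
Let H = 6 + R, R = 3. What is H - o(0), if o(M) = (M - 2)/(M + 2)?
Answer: 10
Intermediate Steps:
H = 9 (H = 6 + 3 = 9)
o(M) = (-2 + M)/(2 + M)
H - o(0) = 9 - (-2 + 0)/(2 + 0) = 9 - (-2)/2 = 9 - 1*(-1) = 9 + 1 = 10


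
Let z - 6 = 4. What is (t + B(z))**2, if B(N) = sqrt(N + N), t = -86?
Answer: 7416 - 344*sqrt(5) ≈ 6646.8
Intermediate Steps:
z = 10 (z = 6 + 4 = 10)
B(N) = sqrt(2)*sqrt(N) (B(N) = sqrt(2*N) = sqrt(2)*sqrt(N))
(t + B(z))**2 = (-86 + sqrt(2)*sqrt(10))**2 = (-86 + 2*sqrt(5))**2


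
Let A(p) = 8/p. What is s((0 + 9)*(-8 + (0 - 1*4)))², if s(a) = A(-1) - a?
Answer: 10000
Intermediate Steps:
s(a) = -8 - a (s(a) = 8/(-1) - a = 8*(-1) - a = -8 - a)
s((0 + 9)*(-8 + (0 - 1*4)))² = (-8 - (0 + 9)*(-8 + (0 - 1*4)))² = (-8 - 9*(-8 + (0 - 4)))² = (-8 - 9*(-8 - 4))² = (-8 - 9*(-12))² = (-8 - 1*(-108))² = (-8 + 108)² = 100² = 10000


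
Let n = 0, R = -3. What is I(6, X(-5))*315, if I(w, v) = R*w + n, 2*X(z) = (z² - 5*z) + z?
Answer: -5670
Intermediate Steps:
X(z) = z²/2 - 2*z (X(z) = ((z² - 5*z) + z)/2 = (z² - 4*z)/2 = z²/2 - 2*z)
I(w, v) = -3*w (I(w, v) = -3*w + 0 = -3*w)
I(6, X(-5))*315 = -3*6*315 = -18*315 = -5670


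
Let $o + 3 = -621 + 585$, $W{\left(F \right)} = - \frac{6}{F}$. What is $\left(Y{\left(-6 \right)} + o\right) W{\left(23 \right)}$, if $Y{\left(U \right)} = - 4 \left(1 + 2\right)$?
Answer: $\frac{306}{23} \approx 13.304$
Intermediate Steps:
$Y{\left(U \right)} = -12$ ($Y{\left(U \right)} = \left(-4\right) 3 = -12$)
$o = -39$ ($o = -3 + \left(-621 + 585\right) = -3 - 36 = -39$)
$\left(Y{\left(-6 \right)} + o\right) W{\left(23 \right)} = \left(-12 - 39\right) \left(- \frac{6}{23}\right) = - 51 \left(\left(-6\right) \frac{1}{23}\right) = \left(-51\right) \left(- \frac{6}{23}\right) = \frac{306}{23}$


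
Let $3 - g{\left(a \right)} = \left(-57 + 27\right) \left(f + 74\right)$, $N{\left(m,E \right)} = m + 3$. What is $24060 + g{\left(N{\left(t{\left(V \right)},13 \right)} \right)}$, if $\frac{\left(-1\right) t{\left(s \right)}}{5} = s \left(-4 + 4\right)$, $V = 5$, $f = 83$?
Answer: $28773$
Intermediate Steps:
$t{\left(s \right)} = 0$ ($t{\left(s \right)} = - 5 s \left(-4 + 4\right) = - 5 s 0 = \left(-5\right) 0 = 0$)
$N{\left(m,E \right)} = 3 + m$
$g{\left(a \right)} = 4713$ ($g{\left(a \right)} = 3 - \left(-57 + 27\right) \left(83 + 74\right) = 3 - \left(-30\right) 157 = 3 - -4710 = 3 + 4710 = 4713$)
$24060 + g{\left(N{\left(t{\left(V \right)},13 \right)} \right)} = 24060 + 4713 = 28773$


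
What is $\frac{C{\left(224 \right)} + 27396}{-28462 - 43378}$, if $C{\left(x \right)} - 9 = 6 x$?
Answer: $- \frac{28749}{71840} \approx -0.40018$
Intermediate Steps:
$C{\left(x \right)} = 9 + 6 x$
$\frac{C{\left(224 \right)} + 27396}{-28462 - 43378} = \frac{\left(9 + 6 \cdot 224\right) + 27396}{-28462 - 43378} = \frac{\left(9 + 1344\right) + 27396}{-71840} = \left(1353 + 27396\right) \left(- \frac{1}{71840}\right) = 28749 \left(- \frac{1}{71840}\right) = - \frac{28749}{71840}$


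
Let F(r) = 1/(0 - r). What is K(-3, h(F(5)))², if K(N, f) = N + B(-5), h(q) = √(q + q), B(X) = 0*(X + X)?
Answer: 9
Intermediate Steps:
B(X) = 0 (B(X) = 0*(2*X) = 0)
F(r) = -1/r (F(r) = 1/(-r) = -1/r)
h(q) = √2*√q (h(q) = √(2*q) = √2*√q)
K(N, f) = N (K(N, f) = N + 0 = N)
K(-3, h(F(5)))² = (-3)² = 9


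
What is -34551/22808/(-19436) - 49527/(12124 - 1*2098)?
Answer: -1219710491525/246916032416 ≈ -4.9398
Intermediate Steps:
-34551/22808/(-19436) - 49527/(12124 - 1*2098) = -34551*1/22808*(-1/19436) - 49527/(12124 - 2098) = -34551/22808*(-1/19436) - 49527/10026 = 34551/443296288 - 49527*1/10026 = 34551/443296288 - 5503/1114 = -1219710491525/246916032416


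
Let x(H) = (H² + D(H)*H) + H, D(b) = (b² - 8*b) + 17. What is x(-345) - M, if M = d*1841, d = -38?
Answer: -41833052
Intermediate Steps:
D(b) = 17 + b² - 8*b
M = -69958 (M = -38*1841 = -69958)
x(H) = H + H² + H*(17 + H² - 8*H) (x(H) = (H² + (17 + H² - 8*H)*H) + H = (H² + H*(17 + H² - 8*H)) + H = H + H² + H*(17 + H² - 8*H))
x(-345) - M = -345*(18 + (-345)² - 7*(-345)) - 1*(-69958) = -345*(18 + 119025 + 2415) + 69958 = -345*121458 + 69958 = -41903010 + 69958 = -41833052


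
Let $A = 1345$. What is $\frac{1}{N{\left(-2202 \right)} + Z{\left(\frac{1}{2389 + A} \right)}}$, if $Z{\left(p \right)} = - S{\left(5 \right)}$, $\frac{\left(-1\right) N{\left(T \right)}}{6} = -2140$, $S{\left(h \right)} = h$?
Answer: $\frac{1}{12835} \approx 7.7912 \cdot 10^{-5}$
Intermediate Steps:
$N{\left(T \right)} = 12840$ ($N{\left(T \right)} = \left(-6\right) \left(-2140\right) = 12840$)
$Z{\left(p \right)} = -5$ ($Z{\left(p \right)} = \left(-1\right) 5 = -5$)
$\frac{1}{N{\left(-2202 \right)} + Z{\left(\frac{1}{2389 + A} \right)}} = \frac{1}{12840 - 5} = \frac{1}{12835}$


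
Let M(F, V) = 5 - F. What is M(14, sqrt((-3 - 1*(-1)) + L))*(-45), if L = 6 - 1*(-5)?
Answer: 405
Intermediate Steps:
L = 11 (L = 6 + 5 = 11)
M(14, sqrt((-3 - 1*(-1)) + L))*(-45) = (5 - 1*14)*(-45) = (5 - 14)*(-45) = -9*(-45) = 405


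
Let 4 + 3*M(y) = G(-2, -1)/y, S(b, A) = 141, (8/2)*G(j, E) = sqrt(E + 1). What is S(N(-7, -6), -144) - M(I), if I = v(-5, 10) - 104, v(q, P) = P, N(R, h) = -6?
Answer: 427/3 ≈ 142.33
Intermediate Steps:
G(j, E) = sqrt(1 + E)/4 (G(j, E) = sqrt(E + 1)/4 = sqrt(1 + E)/4)
I = -94 (I = 10 - 104 = -94)
M(y) = -4/3 (M(y) = -4/3 + ((sqrt(1 - 1)/4)/y)/3 = -4/3 + ((sqrt(0)/4)/y)/3 = -4/3 + (((1/4)*0)/y)/3 = -4/3 + (0/y)/3 = -4/3 + (1/3)*0 = -4/3 + 0 = -4/3)
S(N(-7, -6), -144) - M(I) = 141 - 1*(-4/3) = 141 + 4/3 = 427/3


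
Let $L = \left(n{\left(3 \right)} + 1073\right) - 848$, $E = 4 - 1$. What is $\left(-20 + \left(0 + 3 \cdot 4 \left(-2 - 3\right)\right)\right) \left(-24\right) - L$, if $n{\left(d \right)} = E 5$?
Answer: $1680$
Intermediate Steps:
$E = 3$
$n{\left(d \right)} = 15$ ($n{\left(d \right)} = 3 \cdot 5 = 15$)
$L = 240$ ($L = \left(15 + 1073\right) - 848 = 1088 - 848 = 240$)
$\left(-20 + \left(0 + 3 \cdot 4 \left(-2 - 3\right)\right)\right) \left(-24\right) - L = \left(-20 + \left(0 + 3 \cdot 4 \left(-2 - 3\right)\right)\right) \left(-24\right) - 240 = \left(-20 + \left(0 + 3 \cdot 4 \left(-5\right)\right)\right) \left(-24\right) - 240 = \left(-20 + \left(0 + 3 \left(-20\right)\right)\right) \left(-24\right) - 240 = \left(-20 + \left(0 - 60\right)\right) \left(-24\right) - 240 = \left(-20 - 60\right) \left(-24\right) - 240 = \left(-80\right) \left(-24\right) - 240 = 1920 - 240 = 1680$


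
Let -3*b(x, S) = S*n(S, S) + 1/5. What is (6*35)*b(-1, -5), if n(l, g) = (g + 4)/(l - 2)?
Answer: 36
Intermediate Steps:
n(l, g) = (4 + g)/(-2 + l)
b(x, S) = -1/15 - S*(4 + S)/(3*(-2 + S)) (b(x, S) = -(S*((4 + S)/(-2 + S)) + 1/5)/3 = -(S*(4 + S)/(-2 + S) + ⅕)/3 = -(⅕ + S*(4 + S)/(-2 + S))/3 = -1/15 - S*(4 + S)/(3*(-2 + S)))
(6*35)*b(-1, -5) = (6*35)*((2 - 1*(-5) - 5*(-5)*(4 - 5))/(15*(-2 - 5))) = 210*((1/15)*(2 + 5 - 5*(-5)*(-1))/(-7)) = 210*((1/15)*(-⅐)*(2 + 5 - 25)) = 210*((1/15)*(-⅐)*(-18)) = 210*(6/35) = 36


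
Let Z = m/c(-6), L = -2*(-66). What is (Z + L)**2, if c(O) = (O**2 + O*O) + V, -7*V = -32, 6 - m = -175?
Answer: 5186736361/287296 ≈ 18054.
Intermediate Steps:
m = 181 (m = 6 - 1*(-175) = 6 + 175 = 181)
V = 32/7 (V = -1/7*(-32) = 32/7 ≈ 4.5714)
c(O) = 32/7 + 2*O**2 (c(O) = (O**2 + O*O) + 32/7 = (O**2 + O**2) + 32/7 = 2*O**2 + 32/7 = 32/7 + 2*O**2)
L = 132
Z = 1267/536 (Z = 181/(32/7 + 2*(-6)**2) = 181/(32/7 + 2*36) = 181/(32/7 + 72) = 181/(536/7) = 181*(7/536) = 1267/536 ≈ 2.3638)
(Z + L)**2 = (1267/536 + 132)**2 = (72019/536)**2 = 5186736361/287296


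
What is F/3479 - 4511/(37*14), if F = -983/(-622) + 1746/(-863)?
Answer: -300868521651/34548352139 ≈ -8.7086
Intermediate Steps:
F = -237683/536786 (F = -983*(-1/622) + 1746*(-1/863) = 983/622 - 1746/863 = -237683/536786 ≈ -0.44279)
F/3479 - 4511/(37*14) = -237683/536786/3479 - 4511/(37*14) = -237683/536786*1/3479 - 4511/518 = -237683/1867478494 - 4511*1/518 = -237683/1867478494 - 4511/518 = -300868521651/34548352139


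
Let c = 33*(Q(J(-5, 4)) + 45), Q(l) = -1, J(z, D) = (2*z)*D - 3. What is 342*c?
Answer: 496584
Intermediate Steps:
J(z, D) = -3 + 2*D*z (J(z, D) = 2*D*z - 3 = -3 + 2*D*z)
c = 1452 (c = 33*(-1 + 45) = 33*44 = 1452)
342*c = 342*1452 = 496584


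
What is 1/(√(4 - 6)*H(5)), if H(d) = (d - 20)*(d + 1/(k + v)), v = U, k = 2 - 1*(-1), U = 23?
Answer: 13*I*√2/1965 ≈ 0.0093561*I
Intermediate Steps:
k = 3 (k = 2 + 1 = 3)
v = 23
H(d) = (-20 + d)*(1/26 + d) (H(d) = (d - 20)*(d + 1/(3 + 23)) = (-20 + d)*(d + 1/26) = (-20 + d)*(1/26 + d))
1/(√(4 - 6)*H(5)) = 1/(√(4 - 6)*(-10/13 + 5² - 519/26*5)) = 1/(√(-2)*(-10/13 + 25 - 2595/26)) = 1/((I*√2)*(-1965/26)) = 1/(-1965*I*√2/26) = 13*I*√2/1965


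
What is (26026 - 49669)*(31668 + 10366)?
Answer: -993809862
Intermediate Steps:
(26026 - 49669)*(31668 + 10366) = -23643*42034 = -993809862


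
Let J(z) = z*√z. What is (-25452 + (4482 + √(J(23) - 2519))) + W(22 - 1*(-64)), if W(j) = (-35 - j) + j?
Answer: -21005 + I*√(2519 - 23*√23) ≈ -21005.0 + 49.078*I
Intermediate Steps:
J(z) = z^(3/2)
W(j) = -35
(-25452 + (4482 + √(J(23) - 2519))) + W(22 - 1*(-64)) = (-25452 + (4482 + √(23^(3/2) - 2519))) - 35 = (-25452 + (4482 + √(23*√23 - 2519))) - 35 = (-25452 + (4482 + √(-2519 + 23*√23))) - 35 = (-20970 + √(-2519 + 23*√23)) - 35 = -21005 + √(-2519 + 23*√23)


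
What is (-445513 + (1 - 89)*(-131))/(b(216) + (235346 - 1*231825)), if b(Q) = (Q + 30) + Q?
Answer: -433985/3983 ≈ -108.96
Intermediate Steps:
b(Q) = 30 + 2*Q (b(Q) = (30 + Q) + Q = 30 + 2*Q)
(-445513 + (1 - 89)*(-131))/(b(216) + (235346 - 1*231825)) = (-445513 + (1 - 89)*(-131))/((30 + 2*216) + (235346 - 1*231825)) = (-445513 - 88*(-131))/((30 + 432) + (235346 - 231825)) = (-445513 + 11528)/(462 + 3521) = -433985/3983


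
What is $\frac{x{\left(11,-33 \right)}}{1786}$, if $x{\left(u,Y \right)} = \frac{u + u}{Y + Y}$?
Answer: $- \frac{1}{5358} \approx -0.00018664$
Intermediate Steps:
$x{\left(u,Y \right)} = \frac{u}{Y}$ ($x{\left(u,Y \right)} = \frac{2 u}{2 Y} = 2 u \frac{1}{2 Y} = \frac{u}{Y}$)
$\frac{x{\left(11,-33 \right)}}{1786} = \frac{11 \frac{1}{-33}}{1786} = 11 \left(- \frac{1}{33}\right) \frac{1}{1786} = \left(- \frac{1}{3}\right) \frac{1}{1786} = - \frac{1}{5358}$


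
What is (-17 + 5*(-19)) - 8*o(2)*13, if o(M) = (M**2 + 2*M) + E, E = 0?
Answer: -944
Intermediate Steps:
o(M) = M**2 + 2*M (o(M) = (M**2 + 2*M) + 0 = M**2 + 2*M)
(-17 + 5*(-19)) - 8*o(2)*13 = (-17 + 5*(-19)) - 8*(2*(2 + 2))*13 = (-17 - 95) - 8*(2*4)*13 = -112 - 8*8*13 = -112 - 64*13 = -112 - 1*832 = -112 - 832 = -944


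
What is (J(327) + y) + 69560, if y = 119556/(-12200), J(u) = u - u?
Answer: 212128111/3050 ≈ 69550.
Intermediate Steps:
J(u) = 0
y = -29889/3050 (y = 119556*(-1/12200) = -29889/3050 ≈ -9.7997)
(J(327) + y) + 69560 = (0 - 29889/3050) + 69560 = -29889/3050 + 69560 = 212128111/3050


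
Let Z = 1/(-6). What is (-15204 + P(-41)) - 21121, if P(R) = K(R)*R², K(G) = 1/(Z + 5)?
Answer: -1043339/29 ≈ -35977.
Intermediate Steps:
Z = -⅙ ≈ -0.16667
K(G) = 6/29 (K(G) = 1/(-⅙ + 5) = 1/(29/6) = 6/29)
P(R) = 6*R²/29
(-15204 + P(-41)) - 21121 = (-15204 + (6/29)*(-41)²) - 21121 = (-15204 + (6/29)*1681) - 21121 = (-15204 + 10086/29) - 21121 = -430830/29 - 21121 = -1043339/29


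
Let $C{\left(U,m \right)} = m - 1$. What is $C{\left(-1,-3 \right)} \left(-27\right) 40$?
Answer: $4320$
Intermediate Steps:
$C{\left(U,m \right)} = -1 + m$
$C{\left(-1,-3 \right)} \left(-27\right) 40 = \left(-1 - 3\right) \left(-27\right) 40 = \left(-4\right) \left(-27\right) 40 = 108 \cdot 40 = 4320$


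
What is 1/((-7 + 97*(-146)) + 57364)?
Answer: 1/43195 ≈ 2.3151e-5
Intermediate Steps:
1/((-7 + 97*(-146)) + 57364) = 1/((-7 - 14162) + 57364) = 1/(-14169 + 57364) = 1/43195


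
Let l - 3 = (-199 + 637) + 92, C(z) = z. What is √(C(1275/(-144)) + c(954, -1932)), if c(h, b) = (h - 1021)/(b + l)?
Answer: I*√2481933723/16788 ≈ 2.9675*I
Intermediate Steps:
l = 533 (l = 3 + ((-199 + 637) + 92) = 3 + (438 + 92) = 3 + 530 = 533)
c(h, b) = (-1021 + h)/(533 + b) (c(h, b) = (h - 1021)/(b + 533) = (-1021 + h)/(533 + b))
√(C(1275/(-144)) + c(954, -1932)) = √(1275/(-144) + (-1021 + 954)/(533 - 1932)) = √(1275*(-1/144) - 67/(-1399)) = √(-425/48 - 1/1399*(-67)) = √(-425/48 + 67/1399) = √(-591359/67152) = I*√2481933723/16788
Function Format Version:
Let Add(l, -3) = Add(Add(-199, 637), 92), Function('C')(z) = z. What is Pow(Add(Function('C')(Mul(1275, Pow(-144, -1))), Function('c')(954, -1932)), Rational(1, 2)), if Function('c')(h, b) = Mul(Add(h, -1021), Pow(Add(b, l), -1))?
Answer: Mul(Rational(1, 16788), I, Pow(2481933723, Rational(1, 2))) ≈ Mul(2.9675, I)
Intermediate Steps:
l = 533 (l = Add(3, Add(Add(-199, 637), 92)) = Add(3, Add(438, 92)) = Add(3, 530) = 533)
Function('c')(h, b) = Mul(Pow(Add(533, b), -1), Add(-1021, h)) (Function('c')(h, b) = Mul(Add(h, -1021), Pow(Add(b, 533), -1)) = Mul(Add(-1021, h), Pow(Add(533, b), -1)) = Mul(Pow(Add(533, b), -1), Add(-1021, h)))
Pow(Add(Function('C')(Mul(1275, Pow(-144, -1))), Function('c')(954, -1932)), Rational(1, 2)) = Pow(Add(Mul(1275, Pow(-144, -1)), Mul(Pow(Add(533, -1932), -1), Add(-1021, 954))), Rational(1, 2)) = Pow(Add(Mul(1275, Rational(-1, 144)), Mul(Pow(-1399, -1), -67)), Rational(1, 2)) = Pow(Add(Rational(-425, 48), Mul(Rational(-1, 1399), -67)), Rational(1, 2)) = Pow(Add(Rational(-425, 48), Rational(67, 1399)), Rational(1, 2)) = Pow(Rational(-591359, 67152), Rational(1, 2)) = Mul(Rational(1, 16788), I, Pow(2481933723, Rational(1, 2)))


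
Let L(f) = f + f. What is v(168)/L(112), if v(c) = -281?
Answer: -281/224 ≈ -1.2545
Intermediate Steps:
L(f) = 2*f
v(168)/L(112) = -281/(2*112) = -281/224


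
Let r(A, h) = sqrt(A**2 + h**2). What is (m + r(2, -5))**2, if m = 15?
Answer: (15 + sqrt(29))**2 ≈ 415.55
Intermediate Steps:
(m + r(2, -5))**2 = (15 + sqrt(2**2 + (-5)**2))**2 = (15 + sqrt(4 + 25))**2 = (15 + sqrt(29))**2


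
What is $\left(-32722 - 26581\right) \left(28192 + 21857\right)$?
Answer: $-2968055847$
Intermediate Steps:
$\left(-32722 - 26581\right) \left(28192 + 21857\right) = \left(-59303\right) 50049 = -2968055847$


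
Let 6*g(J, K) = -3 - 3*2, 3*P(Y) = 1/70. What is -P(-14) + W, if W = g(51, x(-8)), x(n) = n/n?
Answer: -158/105 ≈ -1.5048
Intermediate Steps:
x(n) = 1
P(Y) = 1/210 (P(Y) = (⅓)/70 = (⅓)*(1/70) = 1/210)
g(J, K) = -3/2 (g(J, K) = (-3 - 3*2)/6 = (-3 - 6)/6 = (⅙)*(-9) = -3/2)
W = -3/2 ≈ -1.5000
-P(-14) + W = -1*1/210 - 3/2 = -1/210 - 3/2 = -158/105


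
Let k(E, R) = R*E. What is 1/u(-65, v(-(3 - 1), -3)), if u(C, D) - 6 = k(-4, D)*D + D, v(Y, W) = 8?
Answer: -1/242 ≈ -0.0041322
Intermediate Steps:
k(E, R) = E*R
u(C, D) = 6 + D - 4*D² (u(C, D) = 6 + ((-4*D)*D + D) = 6 + (-4*D² + D) = 6 + (D - 4*D²) = 6 + D - 4*D²)
1/u(-65, v(-(3 - 1), -3)) = 1/(6 + 8 - 4*8²) = 1/(6 + 8 - 4*64) = 1/(6 + 8 - 256) = 1/(-242) = -1/242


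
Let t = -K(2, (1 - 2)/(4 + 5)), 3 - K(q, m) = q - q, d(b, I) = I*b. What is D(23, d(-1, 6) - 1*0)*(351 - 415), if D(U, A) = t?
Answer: 192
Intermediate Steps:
K(q, m) = 3 (K(q, m) = 3 - (q - q) = 3 - 1*0 = 3 + 0 = 3)
t = -3 (t = -1*3 = -3)
D(U, A) = -3
D(23, d(-1, 6) - 1*0)*(351 - 415) = -3*(351 - 415) = -3*(-64) = 192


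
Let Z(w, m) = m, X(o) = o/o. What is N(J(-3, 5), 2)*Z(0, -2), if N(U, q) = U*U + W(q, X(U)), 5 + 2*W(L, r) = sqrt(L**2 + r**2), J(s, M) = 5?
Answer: -45 - sqrt(5) ≈ -47.236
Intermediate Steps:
X(o) = 1
W(L, r) = -5/2 + sqrt(L**2 + r**2)/2
N(U, q) = -5/2 + U**2 + sqrt(1 + q**2)/2 (N(U, q) = U*U + (-5/2 + sqrt(q**2 + 1**2)/2) = U**2 + (-5/2 + sqrt(q**2 + 1)/2) = U**2 + (-5/2 + sqrt(1 + q**2)/2) = -5/2 + U**2 + sqrt(1 + q**2)/2)
N(J(-3, 5), 2)*Z(0, -2) = (-5/2 + 5**2 + sqrt(1 + 2**2)/2)*(-2) = (-5/2 + 25 + sqrt(1 + 4)/2)*(-2) = (-5/2 + 25 + sqrt(5)/2)*(-2) = (45/2 + sqrt(5)/2)*(-2) = -45 - sqrt(5)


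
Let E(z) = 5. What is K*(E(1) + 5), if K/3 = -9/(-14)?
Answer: 135/7 ≈ 19.286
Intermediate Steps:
K = 27/14 (K = 3*(-9/(-14)) = 3*(-9*(-1/14)) = 3*(9/14) = 27/14 ≈ 1.9286)
K*(E(1) + 5) = 27*(5 + 5)/14 = (27/14)*10 = 135/7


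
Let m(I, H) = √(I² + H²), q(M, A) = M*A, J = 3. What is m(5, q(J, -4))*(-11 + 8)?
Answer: -39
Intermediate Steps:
q(M, A) = A*M
m(I, H) = √(H² + I²)
m(5, q(J, -4))*(-11 + 8) = √((-4*3)² + 5²)*(-11 + 8) = √((-12)² + 25)*(-3) = √(144 + 25)*(-3) = √169*(-3) = 13*(-3) = -39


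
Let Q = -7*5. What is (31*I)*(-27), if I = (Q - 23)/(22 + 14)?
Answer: 2697/2 ≈ 1348.5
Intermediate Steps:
Q = -35
I = -29/18 (I = (-35 - 23)/(22 + 14) = -58/36 = -58*1/36 = -29/18 ≈ -1.6111)
(31*I)*(-27) = (31*(-29/18))*(-27) = -899/18*(-27) = 2697/2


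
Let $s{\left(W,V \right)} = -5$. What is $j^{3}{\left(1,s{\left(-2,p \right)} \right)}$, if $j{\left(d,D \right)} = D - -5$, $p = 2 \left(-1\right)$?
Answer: $0$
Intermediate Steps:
$p = -2$
$j{\left(d,D \right)} = 5 + D$ ($j{\left(d,D \right)} = D + 5 = 5 + D$)
$j^{3}{\left(1,s{\left(-2,p \right)} \right)} = \left(5 - 5\right)^{3} = 0^{3} = 0$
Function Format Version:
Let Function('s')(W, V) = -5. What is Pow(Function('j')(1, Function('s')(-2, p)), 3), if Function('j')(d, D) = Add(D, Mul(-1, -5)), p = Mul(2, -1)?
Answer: 0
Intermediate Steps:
p = -2
Function('j')(d, D) = Add(5, D) (Function('j')(d, D) = Add(D, 5) = Add(5, D))
Pow(Function('j')(1, Function('s')(-2, p)), 3) = Pow(Add(5, -5), 3) = Pow(0, 3) = 0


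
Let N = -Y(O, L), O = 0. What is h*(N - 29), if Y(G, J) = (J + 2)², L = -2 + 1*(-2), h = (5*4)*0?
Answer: 0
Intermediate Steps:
h = 0 (h = 20*0 = 0)
L = -4 (L = -2 - 2 = -4)
Y(G, J) = (2 + J)²
N = -4 (N = -(2 - 4)² = -1*(-2)² = -1*4 = -4)
h*(N - 29) = 0*(-4 - 29) = 0*(-33) = 0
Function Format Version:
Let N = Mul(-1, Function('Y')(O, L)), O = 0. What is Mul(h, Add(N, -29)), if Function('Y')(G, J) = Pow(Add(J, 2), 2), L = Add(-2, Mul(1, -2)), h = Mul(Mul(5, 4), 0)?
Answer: 0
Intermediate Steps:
h = 0 (h = Mul(20, 0) = 0)
L = -4 (L = Add(-2, -2) = -4)
Function('Y')(G, J) = Pow(Add(2, J), 2)
N = -4 (N = Mul(-1, Pow(Add(2, -4), 2)) = Mul(-1, Pow(-2, 2)) = Mul(-1, 4) = -4)
Mul(h, Add(N, -29)) = Mul(0, Add(-4, -29)) = Mul(0, -33) = 0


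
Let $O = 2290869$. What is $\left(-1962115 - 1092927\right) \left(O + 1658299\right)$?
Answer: $-12064874105056$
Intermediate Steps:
$\left(-1962115 - 1092927\right) \left(O + 1658299\right) = \left(-1962115 - 1092927\right) \left(2290869 + 1658299\right) = \left(-3055042\right) 3949168 = -12064874105056$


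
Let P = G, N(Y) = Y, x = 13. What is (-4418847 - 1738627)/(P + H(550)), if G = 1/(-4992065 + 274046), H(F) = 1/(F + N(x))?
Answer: -8177878829707689/2358728 ≈ -3.4671e+9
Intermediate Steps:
H(F) = 1/(13 + F) (H(F) = 1/(F + 13) = 1/(13 + F))
G = -1/4718019 (G = 1/(-4718019) = -1/4718019 ≈ -2.1195e-7)
P = -1/4718019 ≈ -2.1195e-7
(-4418847 - 1738627)/(P + H(550)) = (-4418847 - 1738627)/(-1/4718019 + 1/(13 + 550)) = -6157474/(-1/4718019 + 1/563) = -6157474/4717456/2656244697 = -6157474*2656244697/4717456 = -8177878829707689/2358728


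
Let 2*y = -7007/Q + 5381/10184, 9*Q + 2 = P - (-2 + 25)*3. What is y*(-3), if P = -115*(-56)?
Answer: 55269273/3931024 ≈ 14.060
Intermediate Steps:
P = 6440
Q = 2123/3 (Q = -2/9 + (6440 - (-2 + 25)*3)/9 = -2/9 + (6440 - 23*3)/9 = -2/9 + (6440 - 1*69)/9 = -2/9 + (6440 - 69)/9 = -2/9 + (⅑)*6371 = -2/9 + 6371/9 = 2123/3 ≈ 707.67)
y = -18423091/3931024 (y = (-7007/2123/3 + 5381/10184)/2 = (-7007*3/2123 + 5381*(1/10184))/2 = (-1911/193 + 5381/10184)/2 = (½)*(-18423091/1965512) = -18423091/3931024 ≈ -4.6866)
y*(-3) = -18423091/3931024*(-3) = 55269273/3931024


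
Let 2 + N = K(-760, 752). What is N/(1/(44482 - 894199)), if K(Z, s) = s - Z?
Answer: -1283072670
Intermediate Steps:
N = 1510 (N = -2 + (752 - 1*(-760)) = -2 + (752 + 760) = -2 + 1512 = 1510)
N/(1/(44482 - 894199)) = 1510/(1/(44482 - 894199)) = 1510/(1/(-849717)) = 1510/(-1/849717) = 1510*(-849717) = -1283072670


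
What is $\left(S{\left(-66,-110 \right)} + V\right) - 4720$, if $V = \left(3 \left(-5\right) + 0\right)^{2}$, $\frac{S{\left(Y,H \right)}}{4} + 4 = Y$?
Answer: $-4775$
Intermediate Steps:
$S{\left(Y,H \right)} = -16 + 4 Y$
$V = 225$ ($V = \left(-15 + 0\right)^{2} = \left(-15\right)^{2} = 225$)
$\left(S{\left(-66,-110 \right)} + V\right) - 4720 = \left(\left(-16 + 4 \left(-66\right)\right) + 225\right) - 4720 = \left(\left(-16 - 264\right) + 225\right) - 4720 = \left(-280 + 225\right) - 4720 = -55 - 4720 = -4775$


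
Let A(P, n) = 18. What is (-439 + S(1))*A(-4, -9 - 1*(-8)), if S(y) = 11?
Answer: -7704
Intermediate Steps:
(-439 + S(1))*A(-4, -9 - 1*(-8)) = (-439 + 11)*18 = -428*18 = -7704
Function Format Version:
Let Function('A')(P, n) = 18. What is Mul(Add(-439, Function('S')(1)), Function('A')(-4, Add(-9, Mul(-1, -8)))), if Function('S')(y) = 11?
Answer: -7704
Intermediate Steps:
Mul(Add(-439, Function('S')(1)), Function('A')(-4, Add(-9, Mul(-1, -8)))) = Mul(Add(-439, 11), 18) = Mul(-428, 18) = -7704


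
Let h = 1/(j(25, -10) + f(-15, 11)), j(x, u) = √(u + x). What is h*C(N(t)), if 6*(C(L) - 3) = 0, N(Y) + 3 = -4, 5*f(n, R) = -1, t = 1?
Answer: 15/374 + 75*√15/374 ≈ 0.81677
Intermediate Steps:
f(n, R) = -⅕ (f(n, R) = (⅕)*(-1) = -⅕)
N(Y) = -7 (N(Y) = -3 - 4 = -7)
C(L) = 3 (C(L) = 3 + (⅙)*0 = 3 + 0 = 3)
h = 1/(-⅕ + √15) (h = 1/(√(-10 + 25) - ⅕) = 1/(√15 - ⅕) = 1/(-⅕ + √15) ≈ 0.27226)
h*C(N(t)) = (5/374 + 25*√15/374)*3 = 15/374 + 75*√15/374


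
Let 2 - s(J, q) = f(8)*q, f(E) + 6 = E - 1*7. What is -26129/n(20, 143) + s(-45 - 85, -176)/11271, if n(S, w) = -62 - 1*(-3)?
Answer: 294448157/664989 ≈ 442.79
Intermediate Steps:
n(S, w) = -59 (n(S, w) = -62 + 3 = -59)
f(E) = -13 + E (f(E) = -6 + (E - 1*7) = -6 + (E - 7) = -6 + (-7 + E) = -13 + E)
s(J, q) = 2 + 5*q (s(J, q) = 2 - (-13 + 8)*q = 2 - (-5)*q = 2 + 5*q)
-26129/n(20, 143) + s(-45 - 85, -176)/11271 = -26129/(-59) + (2 + 5*(-176))/11271 = -26129*(-1/59) + (2 - 880)*(1/11271) = 26129/59 - 878*1/11271 = 26129/59 - 878/11271 = 294448157/664989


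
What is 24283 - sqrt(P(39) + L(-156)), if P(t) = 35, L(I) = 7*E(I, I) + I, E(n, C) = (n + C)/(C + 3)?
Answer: 24283 - I*sqrt(277593)/51 ≈ 24283.0 - 10.331*I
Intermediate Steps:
E(n, C) = (C + n)/(3 + C)
L(I) = I + 14*I/(3 + I) (L(I) = 7*((I + I)/(3 + I)) + I = 7*((2*I)/(3 + I)) + I = 7*(2*I/(3 + I)) + I = 14*I/(3 + I) + I = I + 14*I/(3 + I))
24283 - sqrt(P(39) + L(-156)) = 24283 - sqrt(35 - 156*(17 - 156)/(3 - 156)) = 24283 - sqrt(35 - 156*(-139)/(-153)) = 24283 - sqrt(35 - 156*(-1/153)*(-139)) = 24283 - sqrt(35 - 7228/51) = 24283 - sqrt(-5443/51) = 24283 - I*sqrt(277593)/51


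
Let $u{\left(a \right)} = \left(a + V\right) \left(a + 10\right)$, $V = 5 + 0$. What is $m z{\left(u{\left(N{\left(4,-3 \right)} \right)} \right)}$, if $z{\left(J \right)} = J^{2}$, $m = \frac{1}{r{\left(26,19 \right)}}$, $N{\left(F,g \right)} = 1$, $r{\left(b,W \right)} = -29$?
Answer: $- \frac{4356}{29} \approx -150.21$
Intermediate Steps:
$V = 5$
$m = - \frac{1}{29}$ ($m = \frac{1}{-29} = - \frac{1}{29} \approx -0.034483$)
$u{\left(a \right)} = \left(5 + a\right) \left(10 + a\right)$ ($u{\left(a \right)} = \left(a + 5\right) \left(a + 10\right) = \left(5 + a\right) \left(10 + a\right)$)
$m z{\left(u{\left(N{\left(4,-3 \right)} \right)} \right)} = - \frac{\left(50 + 1^{2} + 15 \cdot 1\right)^{2}}{29} = - \frac{\left(50 + 1 + 15\right)^{2}}{29} = - \frac{66^{2}}{29} = \left(- \frac{1}{29}\right) 4356 = - \frac{4356}{29}$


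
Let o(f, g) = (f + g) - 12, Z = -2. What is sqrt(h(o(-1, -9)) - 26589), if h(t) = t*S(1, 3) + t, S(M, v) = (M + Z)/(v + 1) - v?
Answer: I*sqrt(106158)/2 ≈ 162.91*I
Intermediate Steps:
S(M, v) = -v + (-2 + M)/(1 + v) (S(M, v) = (M - 2)/(v + 1) - v = (-2 + M)/(1 + v) - v = -v + (-2 + M)/(1 + v))
o(f, g) = -12 + f + g
h(t) = -9*t/4 (h(t) = t*((-2 + 1 - 1*3 - 1*3**2)/(1 + 3)) + t = t*((-2 + 1 - 3 - 1*9)/4) + t = t*((-2 + 1 - 3 - 9)/4) + t = t*((1/4)*(-13)) + t = t*(-13/4) + t = -13*t/4 + t = -9*t/4)
sqrt(h(o(-1, -9)) - 26589) = sqrt(-9*(-12 - 1 - 9)/4 - 26589) = sqrt(-9/4*(-22) - 26589) = sqrt(99/2 - 26589) = sqrt(-53079/2) = I*sqrt(106158)/2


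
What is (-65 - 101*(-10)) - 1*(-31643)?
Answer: 32588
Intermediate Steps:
(-65 - 101*(-10)) - 1*(-31643) = (-65 + 1010) + 31643 = 945 + 31643 = 32588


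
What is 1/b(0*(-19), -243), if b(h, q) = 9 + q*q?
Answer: 1/59058 ≈ 1.6932e-5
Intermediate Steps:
b(h, q) = 9 + q²
1/b(0*(-19), -243) = 1/(9 + (-243)²) = 1/(9 + 59049) = 1/59058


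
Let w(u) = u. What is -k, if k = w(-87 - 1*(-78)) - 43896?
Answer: 43905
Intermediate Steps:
k = -43905 (k = (-87 - 1*(-78)) - 43896 = (-87 + 78) - 43896 = -9 - 43896 = -43905)
-k = -1*(-43905) = 43905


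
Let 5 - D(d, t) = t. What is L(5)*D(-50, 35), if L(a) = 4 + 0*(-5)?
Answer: -120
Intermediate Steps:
L(a) = 4 (L(a) = 4 + 0 = 4)
D(d, t) = 5 - t
L(5)*D(-50, 35) = 4*(5 - 1*35) = 4*(5 - 35) = 4*(-30) = -120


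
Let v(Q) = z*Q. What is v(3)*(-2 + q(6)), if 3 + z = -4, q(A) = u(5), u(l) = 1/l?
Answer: 189/5 ≈ 37.800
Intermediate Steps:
u(l) = 1/l
q(A) = ⅕ (q(A) = 1/5 = ⅕)
z = -7 (z = -3 - 4 = -7)
v(Q) = -7*Q
v(3)*(-2 + q(6)) = (-7*3)*(-2 + ⅕) = -21*(-9/5) = 189/5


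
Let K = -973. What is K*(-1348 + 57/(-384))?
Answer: 167903799/128 ≈ 1.3117e+6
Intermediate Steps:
K*(-1348 + 57/(-384)) = -973*(-1348 + 57/(-384)) = -973*(-1348 + 57*(-1/384)) = -973*(-1348 - 19/128) = -973*(-172563/128) = 167903799/128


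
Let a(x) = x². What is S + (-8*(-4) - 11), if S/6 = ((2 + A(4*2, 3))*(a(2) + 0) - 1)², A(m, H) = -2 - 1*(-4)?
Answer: 1371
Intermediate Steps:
A(m, H) = 2 (A(m, H) = -2 + 4 = 2)
S = 1350 (S = 6*((2 + 2)*(2² + 0) - 1)² = 6*(4*(4 + 0) - 1)² = 6*(4*4 - 1)² = 6*(16 - 1)² = 6*15² = 6*225 = 1350)
S + (-8*(-4) - 11) = 1350 + (-8*(-4) - 11) = 1350 + (32 - 11) = 1350 + 21 = 1371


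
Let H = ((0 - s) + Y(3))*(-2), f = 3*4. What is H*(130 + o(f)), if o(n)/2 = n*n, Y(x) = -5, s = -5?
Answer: 0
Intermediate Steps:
f = 12
o(n) = 2*n² (o(n) = 2*(n*n) = 2*n²)
H = 0 (H = ((0 - 1*(-5)) - 5)*(-2) = ((0 + 5) - 5)*(-2) = (5 - 5)*(-2) = 0*(-2) = 0)
H*(130 + o(f)) = 0*(130 + 2*12²) = 0*(130 + 2*144) = 0*(130 + 288) = 0*418 = 0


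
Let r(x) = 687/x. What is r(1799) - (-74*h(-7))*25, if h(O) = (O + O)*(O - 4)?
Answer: 512535787/1799 ≈ 2.8490e+5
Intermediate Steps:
h(O) = 2*O*(-4 + O) (h(O) = (2*O)*(-4 + O) = 2*O*(-4 + O))
r(1799) - (-74*h(-7))*25 = 687/1799 - (-148*(-7)*(-4 - 7))*25 = 687*(1/1799) - (-148*(-7)*(-11))*25 = 687/1799 - (-74*154)*25 = 687/1799 - (-11396)*25 = 687/1799 - 1*(-284900) = 687/1799 + 284900 = 512535787/1799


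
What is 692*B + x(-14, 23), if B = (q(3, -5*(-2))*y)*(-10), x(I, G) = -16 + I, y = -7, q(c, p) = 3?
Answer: 145290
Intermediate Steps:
B = 210 (B = (3*(-7))*(-10) = -21*(-10) = 210)
692*B + x(-14, 23) = 692*210 + (-16 - 14) = 145320 - 30 = 145290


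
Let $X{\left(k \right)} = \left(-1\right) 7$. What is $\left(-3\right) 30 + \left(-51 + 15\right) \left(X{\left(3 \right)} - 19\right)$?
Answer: $846$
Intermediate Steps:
$X{\left(k \right)} = -7$
$\left(-3\right) 30 + \left(-51 + 15\right) \left(X{\left(3 \right)} - 19\right) = \left(-3\right) 30 + \left(-51 + 15\right) \left(-7 - 19\right) = -90 - -936 = -90 + 936 = 846$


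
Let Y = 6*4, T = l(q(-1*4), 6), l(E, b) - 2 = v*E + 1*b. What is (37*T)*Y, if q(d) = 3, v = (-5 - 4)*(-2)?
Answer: 55056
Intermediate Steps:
v = 18 (v = -9*(-2) = 18)
l(E, b) = 2 + b + 18*E (l(E, b) = 2 + (18*E + 1*b) = 2 + (18*E + b) = 2 + (b + 18*E) = 2 + b + 18*E)
T = 62 (T = 2 + 6 + 18*3 = 2 + 6 + 54 = 62)
Y = 24
(37*T)*Y = (37*62)*24 = 2294*24 = 55056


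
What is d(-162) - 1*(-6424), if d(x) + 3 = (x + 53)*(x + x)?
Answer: 41737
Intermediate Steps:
d(x) = -3 + 2*x*(53 + x) (d(x) = -3 + (x + 53)*(x + x) = -3 + (53 + x)*(2*x) = -3 + 2*x*(53 + x))
d(-162) - 1*(-6424) = (-3 + 2*(-162)**2 + 106*(-162)) - 1*(-6424) = (-3 + 2*26244 - 17172) + 6424 = (-3 + 52488 - 17172) + 6424 = 35313 + 6424 = 41737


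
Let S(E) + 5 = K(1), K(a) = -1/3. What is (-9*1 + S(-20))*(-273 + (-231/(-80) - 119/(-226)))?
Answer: 104793451/27120 ≈ 3864.1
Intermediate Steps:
K(a) = -⅓ (K(a) = -1*⅓ = -⅓)
S(E) = -16/3 (S(E) = -5 - ⅓ = -16/3)
(-9*1 + S(-20))*(-273 + (-231/(-80) - 119/(-226))) = (-9*1 - 16/3)*(-273 + (-231/(-80) - 119/(-226))) = (-9 - 16/3)*(-273 + (-231*(-1/80) - 119*(-1/226))) = -43*(-273 + (231/80 + 119/226))/3 = -43*(-273 + 30863/9040)/3 = -43/3*(-2437057/9040) = 104793451/27120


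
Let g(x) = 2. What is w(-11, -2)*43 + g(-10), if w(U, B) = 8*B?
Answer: -686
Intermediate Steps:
w(-11, -2)*43 + g(-10) = (8*(-2))*43 + 2 = -16*43 + 2 = -688 + 2 = -686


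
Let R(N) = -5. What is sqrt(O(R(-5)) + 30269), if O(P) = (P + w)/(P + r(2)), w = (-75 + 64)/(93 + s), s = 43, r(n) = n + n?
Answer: 15*sqrt(622166)/68 ≈ 173.99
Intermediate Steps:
r(n) = 2*n
w = -11/136 (w = (-75 + 64)/(93 + 43) = -11/136 ≈ -0.080882)
O(P) = (-11/136 + P)/(4 + P) (O(P) = (P - 11/136)/(P + 2*2) = (-11/136 + P)/(P + 4) = (-11/136 + P)/(4 + P))
sqrt(O(R(-5)) + 30269) = sqrt((-11/136 - 5)/(4 - 5) + 30269) = sqrt(-691/136/(-1) + 30269) = sqrt(-1*(-691/136) + 30269) = sqrt(691/136 + 30269) = sqrt(4117275/136) = 15*sqrt(622166)/68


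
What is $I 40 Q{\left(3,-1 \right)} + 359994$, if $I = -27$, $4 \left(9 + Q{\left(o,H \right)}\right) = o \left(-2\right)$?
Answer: $371334$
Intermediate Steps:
$Q{\left(o,H \right)} = -9 - \frac{o}{2}$ ($Q{\left(o,H \right)} = -9 + \frac{o \left(-2\right)}{4} = -9 + \frac{\left(-2\right) o}{4} = -9 - \frac{o}{2}$)
$I 40 Q{\left(3,-1 \right)} + 359994 = \left(-27\right) 40 \left(-9 - \frac{3}{2}\right) + 359994 = - 1080 \left(-9 - \frac{3}{2}\right) + 359994 = \left(-1080\right) \left(- \frac{21}{2}\right) + 359994 = 11340 + 359994 = 371334$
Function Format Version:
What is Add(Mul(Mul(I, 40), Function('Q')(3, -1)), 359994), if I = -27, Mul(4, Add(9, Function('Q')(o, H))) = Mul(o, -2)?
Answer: 371334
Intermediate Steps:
Function('Q')(o, H) = Add(-9, Mul(Rational(-1, 2), o)) (Function('Q')(o, H) = Add(-9, Mul(Rational(1, 4), Mul(o, -2))) = Add(-9, Mul(Rational(1, 4), Mul(-2, o))) = Add(-9, Mul(Rational(-1, 2), o)))
Add(Mul(Mul(I, 40), Function('Q')(3, -1)), 359994) = Add(Mul(Mul(-27, 40), Add(-9, Mul(Rational(-1, 2), 3))), 359994) = Add(Mul(-1080, Add(-9, Rational(-3, 2))), 359994) = Add(Mul(-1080, Rational(-21, 2)), 359994) = Add(11340, 359994) = 371334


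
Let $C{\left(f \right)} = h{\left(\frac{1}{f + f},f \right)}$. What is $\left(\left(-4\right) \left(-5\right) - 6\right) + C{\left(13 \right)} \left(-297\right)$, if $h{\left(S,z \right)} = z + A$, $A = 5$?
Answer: $-5332$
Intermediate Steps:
$h{\left(S,z \right)} = 5 + z$ ($h{\left(S,z \right)} = z + 5 = 5 + z$)
$C{\left(f \right)} = 5 + f$
$\left(\left(-4\right) \left(-5\right) - 6\right) + C{\left(13 \right)} \left(-297\right) = \left(\left(-4\right) \left(-5\right) - 6\right) + \left(5 + 13\right) \left(-297\right) = \left(20 - 6\right) + 18 \left(-297\right) = 14 - 5346 = -5332$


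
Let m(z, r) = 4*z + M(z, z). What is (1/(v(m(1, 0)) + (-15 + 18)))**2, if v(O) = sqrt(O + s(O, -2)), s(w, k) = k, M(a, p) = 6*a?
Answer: 17 - 12*sqrt(2) ≈ 0.029437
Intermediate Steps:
m(z, r) = 10*z (m(z, r) = 4*z + 6*z = 10*z)
v(O) = sqrt(-2 + O) (v(O) = sqrt(O - 2) = sqrt(-2 + O))
(1/(v(m(1, 0)) + (-15 + 18)))**2 = (1/(sqrt(-2 + 10*1) + (-15 + 18)))**2 = (1/(sqrt(-2 + 10) + 3))**2 = (1/(sqrt(8) + 3))**2 = (1/(2*sqrt(2) + 3))**2 = (1/(3 + 2*sqrt(2)))**2 = (3 + 2*sqrt(2))**(-2)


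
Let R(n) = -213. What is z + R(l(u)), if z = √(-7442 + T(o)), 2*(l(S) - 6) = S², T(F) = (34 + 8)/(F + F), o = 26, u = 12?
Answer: -213 + 79*I*√806/26 ≈ -213.0 + 86.262*I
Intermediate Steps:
T(F) = 21/F (T(F) = 42/((2*F)) = 42*(1/(2*F)) = 21/F)
l(S) = 6 + S²/2
z = 79*I*√806/26 (z = √(-7442 + 21/26) = √(-193471/26) = 79*I*√806/26 ≈ 86.262*I)
z + R(l(u)) = 79*I*√806/26 - 213 = -213 + 79*I*√806/26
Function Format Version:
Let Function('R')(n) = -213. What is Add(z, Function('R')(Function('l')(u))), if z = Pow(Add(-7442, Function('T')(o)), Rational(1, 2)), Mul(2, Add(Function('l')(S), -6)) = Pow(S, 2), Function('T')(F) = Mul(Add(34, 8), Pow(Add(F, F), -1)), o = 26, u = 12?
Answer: Add(-213, Mul(Rational(79, 26), I, Pow(806, Rational(1, 2)))) ≈ Add(-213.00, Mul(86.262, I))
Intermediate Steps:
Function('T')(F) = Mul(21, Pow(F, -1)) (Function('T')(F) = Mul(42, Pow(Mul(2, F), -1)) = Mul(42, Mul(Rational(1, 2), Pow(F, -1))) = Mul(21, Pow(F, -1)))
Function('l')(S) = Add(6, Mul(Rational(1, 2), Pow(S, 2)))
z = Mul(Rational(79, 26), I, Pow(806, Rational(1, 2))) (z = Pow(Add(-7442, Mul(21, Pow(26, -1))), Rational(1, 2)) = Pow(Add(-7442, Mul(21, Rational(1, 26))), Rational(1, 2)) = Pow(Add(-7442, Rational(21, 26)), Rational(1, 2)) = Pow(Rational(-193471, 26), Rational(1, 2)) = Mul(Rational(79, 26), I, Pow(806, Rational(1, 2))) ≈ Mul(86.262, I))
Add(z, Function('R')(Function('l')(u))) = Add(Mul(Rational(79, 26), I, Pow(806, Rational(1, 2))), -213) = Add(-213, Mul(Rational(79, 26), I, Pow(806, Rational(1, 2))))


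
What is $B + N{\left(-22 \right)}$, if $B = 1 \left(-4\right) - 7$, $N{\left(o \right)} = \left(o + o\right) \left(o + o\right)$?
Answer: $1925$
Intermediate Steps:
$N{\left(o \right)} = 4 o^{2}$ ($N{\left(o \right)} = 2 o 2 o = 4 o^{2}$)
$B = -11$ ($B = -4 - 7 = -11$)
$B + N{\left(-22 \right)} = -11 + 4 \left(-22\right)^{2} = -11 + 4 \cdot 484 = -11 + 1936 = 1925$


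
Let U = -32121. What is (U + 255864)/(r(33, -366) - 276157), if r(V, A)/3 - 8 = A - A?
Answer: -17211/21241 ≈ -0.81027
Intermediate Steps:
r(V, A) = 24 (r(V, A) = 24 + 3*(A - A) = 24 + 3*0 = 24 + 0 = 24)
(U + 255864)/(r(33, -366) - 276157) = (-32121 + 255864)/(24 - 276157) = 223743/(-276133) = 223743*(-1/276133) = -17211/21241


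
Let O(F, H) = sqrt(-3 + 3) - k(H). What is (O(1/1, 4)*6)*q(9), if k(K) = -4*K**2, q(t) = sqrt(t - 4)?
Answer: 384*sqrt(5) ≈ 858.65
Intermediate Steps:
q(t) = sqrt(-4 + t)
O(F, H) = 4*H**2 (O(F, H) = sqrt(-3 + 3) - (-4)*H**2 = sqrt(0) + 4*H**2 = 0 + 4*H**2 = 4*H**2)
(O(1/1, 4)*6)*q(9) = ((4*4**2)*6)*sqrt(-4 + 9) = ((4*16)*6)*sqrt(5) = (64*6)*sqrt(5) = 384*sqrt(5)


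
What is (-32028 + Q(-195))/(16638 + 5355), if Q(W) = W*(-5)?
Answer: -10351/7331 ≈ -1.4119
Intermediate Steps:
Q(W) = -5*W
(-32028 + Q(-195))/(16638 + 5355) = (-32028 - 5*(-195))/(16638 + 5355) = (-32028 + 975)/21993 = -31053*1/21993 = -10351/7331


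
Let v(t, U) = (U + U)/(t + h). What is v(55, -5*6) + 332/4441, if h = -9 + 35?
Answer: -79856/119907 ≈ -0.66598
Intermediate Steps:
h = 26
v(t, U) = 2*U/(26 + t) (v(t, U) = (U + U)/(t + 26) = (2*U)/(26 + t) = 2*U/(26 + t))
v(55, -5*6) + 332/4441 = 2*(-5*6)/(26 + 55) + 332/4441 = 2*(-30)/81 + 332*(1/4441) = 2*(-30)*(1/81) + 332/4441 = -20/27 + 332/4441 = -79856/119907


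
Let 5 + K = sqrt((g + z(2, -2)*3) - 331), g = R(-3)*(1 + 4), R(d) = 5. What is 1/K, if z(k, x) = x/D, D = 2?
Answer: -5/334 - I*sqrt(309)/334 ≈ -0.01497 - 0.05263*I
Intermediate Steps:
z(k, x) = x/2
g = 25 (g = 5*(1 + 4) = 5*5 = 25)
K = -5 + I*sqrt(309) (K = -5 + sqrt((25 + ((1/2)*(-2))*3) - 331) = -5 + sqrt((25 - 1*3) - 331) = -5 + sqrt((25 - 3) - 331) = -5 + sqrt(22 - 331) = -5 + sqrt(-309) = -5 + I*sqrt(309) ≈ -5.0 + 17.578*I)
1/K = 1/(-5 + I*sqrt(309))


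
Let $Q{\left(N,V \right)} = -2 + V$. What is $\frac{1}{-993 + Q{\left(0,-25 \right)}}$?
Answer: $- \frac{1}{1020} \approx -0.00098039$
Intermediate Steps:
$\frac{1}{-993 + Q{\left(0,-25 \right)}} = \frac{1}{-993 - 27} = \frac{1}{-1020} = - \frac{1}{1020}$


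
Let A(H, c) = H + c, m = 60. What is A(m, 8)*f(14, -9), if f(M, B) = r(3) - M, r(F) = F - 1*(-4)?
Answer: -476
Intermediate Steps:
r(F) = 4 + F (r(F) = F + 4 = 4 + F)
f(M, B) = 7 - M (f(M, B) = (4 + 3) - M = 7 - M)
A(m, 8)*f(14, -9) = (60 + 8)*(7 - 1*14) = 68*(7 - 14) = 68*(-7) = -476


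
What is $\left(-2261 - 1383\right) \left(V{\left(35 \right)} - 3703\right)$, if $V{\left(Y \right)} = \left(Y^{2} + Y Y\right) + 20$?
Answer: $4493052$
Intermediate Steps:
$V{\left(Y \right)} = 20 + 2 Y^{2}$ ($V{\left(Y \right)} = \left(Y^{2} + Y^{2}\right) + 20 = 2 Y^{2} + 20 = 20 + 2 Y^{2}$)
$\left(-2261 - 1383\right) \left(V{\left(35 \right)} - 3703\right) = \left(-2261 - 1383\right) \left(\left(20 + 2 \cdot 35^{2}\right) - 3703\right) = - 3644 \left(\left(20 + 2 \cdot 1225\right) - 3703\right) = - 3644 \left(\left(20 + 2450\right) - 3703\right) = - 3644 \left(2470 - 3703\right) = \left(-3644\right) \left(-1233\right) = 4493052$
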